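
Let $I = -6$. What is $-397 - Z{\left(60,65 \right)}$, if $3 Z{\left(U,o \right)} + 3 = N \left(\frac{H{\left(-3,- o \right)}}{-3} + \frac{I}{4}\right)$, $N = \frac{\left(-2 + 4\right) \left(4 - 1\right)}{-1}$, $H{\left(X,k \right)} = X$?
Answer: $-397$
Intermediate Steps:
$N = -6$ ($N = 2 \cdot 3 \left(-1\right) = 6 \left(-1\right) = -6$)
$Z{\left(U,o \right)} = 0$ ($Z{\left(U,o \right)} = -1 + \frac{\left(-6\right) \left(- \frac{3}{-3} - \frac{6}{4}\right)}{3} = -1 + \frac{\left(-6\right) \left(\left(-3\right) \left(- \frac{1}{3}\right) - \frac{3}{2}\right)}{3} = -1 + \frac{\left(-6\right) \left(1 - \frac{3}{2}\right)}{3} = -1 + \frac{\left(-6\right) \left(- \frac{1}{2}\right)}{3} = -1 + \frac{1}{3} \cdot 3 = -1 + 1 = 0$)
$-397 - Z{\left(60,65 \right)} = -397 - 0 = -397 + 0 = -397$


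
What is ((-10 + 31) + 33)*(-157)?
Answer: -8478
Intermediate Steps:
((-10 + 31) + 33)*(-157) = (21 + 33)*(-157) = 54*(-157) = -8478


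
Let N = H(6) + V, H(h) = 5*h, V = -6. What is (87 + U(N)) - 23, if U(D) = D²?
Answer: 640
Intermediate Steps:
N = 24 (N = 5*6 - 6 = 30 - 6 = 24)
(87 + U(N)) - 23 = (87 + 24²) - 23 = (87 + 576) - 23 = 663 - 23 = 640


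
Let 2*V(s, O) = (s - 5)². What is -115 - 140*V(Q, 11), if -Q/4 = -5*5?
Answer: -631865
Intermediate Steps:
Q = 100 (Q = -(-20)*5 = -4*(-25) = 100)
V(s, O) = (-5 + s)²/2 (V(s, O) = (s - 5)²/2 = (-5 + s)²/2)
-115 - 140*V(Q, 11) = -115 - 70*(-5 + 100)² = -115 - 70*95² = -115 - 70*9025 = -115 - 140*9025/2 = -115 - 631750 = -631865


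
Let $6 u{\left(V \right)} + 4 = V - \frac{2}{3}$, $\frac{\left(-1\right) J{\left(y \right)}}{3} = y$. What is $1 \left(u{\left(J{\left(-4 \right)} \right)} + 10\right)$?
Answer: $\frac{101}{9} \approx 11.222$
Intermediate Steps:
$J{\left(y \right)} = - 3 y$
$u{\left(V \right)} = - \frac{7}{9} + \frac{V}{6}$ ($u{\left(V \right)} = - \frac{2}{3} + \frac{V - \frac{2}{3}}{6} = - \frac{2}{3} + \frac{- \frac{2}{3} + V}{6} = - \frac{2}{3} + \left(- \frac{1}{9} + \frac{V}{6}\right) = - \frac{7}{9} + \frac{V}{6}$)
$1 \left(u{\left(J{\left(-4 \right)} \right)} + 10\right) = 1 \left(\left(- \frac{7}{9} + \frac{\left(-3\right) \left(-4\right)}{6}\right) + 10\right) = 1 \left(\left(- \frac{7}{9} + \frac{1}{6} \cdot 12\right) + 10\right) = 1 \left(\left(- \frac{7}{9} + 2\right) + 10\right) = 1 \left(\frac{11}{9} + 10\right) = 1 \cdot \frac{101}{9} = \frac{101}{9}$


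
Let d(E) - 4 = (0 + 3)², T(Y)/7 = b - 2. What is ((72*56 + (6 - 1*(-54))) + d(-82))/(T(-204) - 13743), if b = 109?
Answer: -4105/12994 ≈ -0.31592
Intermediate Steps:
T(Y) = 749 (T(Y) = 7*(109 - 2) = 7*107 = 749)
d(E) = 13 (d(E) = 4 + (0 + 3)² = 4 + 3² = 4 + 9 = 13)
((72*56 + (6 - 1*(-54))) + d(-82))/(T(-204) - 13743) = ((72*56 + (6 - 1*(-54))) + 13)/(749 - 13743) = ((4032 + (6 + 54)) + 13)/(-12994) = ((4032 + 60) + 13)*(-1/12994) = (4092 + 13)*(-1/12994) = 4105*(-1/12994) = -4105/12994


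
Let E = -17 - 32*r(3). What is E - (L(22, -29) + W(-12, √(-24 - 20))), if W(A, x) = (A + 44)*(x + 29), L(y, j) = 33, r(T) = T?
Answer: -1074 - 64*I*√11 ≈ -1074.0 - 212.26*I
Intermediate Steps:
W(A, x) = (29 + x)*(44 + A) (W(A, x) = (44 + A)*(29 + x) = (29 + x)*(44 + A))
E = -113 (E = -17 - 32*3 = -17 - 96 = -113)
E - (L(22, -29) + W(-12, √(-24 - 20))) = -113 - (33 + (1276 + 29*(-12) + 44*√(-24 - 20) - 12*√(-24 - 20))) = -113 - (33 + (1276 - 348 + 44*√(-44) - 24*I*√11)) = -113 - (33 + (1276 - 348 + 44*(2*I*√11) - 24*I*√11)) = -113 - (33 + (1276 - 348 + 88*I*√11 - 24*I*√11)) = -113 - (33 + (928 + 64*I*√11)) = -113 - (961 + 64*I*√11) = -113 + (-961 - 64*I*√11) = -1074 - 64*I*√11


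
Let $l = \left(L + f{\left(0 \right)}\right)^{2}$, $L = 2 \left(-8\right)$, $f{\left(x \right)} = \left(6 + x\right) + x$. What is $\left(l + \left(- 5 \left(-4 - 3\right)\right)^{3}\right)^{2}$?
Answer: $1846850625$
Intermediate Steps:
$f{\left(x \right)} = 6 + 2 x$
$L = -16$
$l = 100$ ($l = \left(-16 + \left(6 + 2 \cdot 0\right)\right)^{2} = \left(-16 + \left(6 + 0\right)\right)^{2} = \left(-16 + 6\right)^{2} = \left(-10\right)^{2} = 100$)
$\left(l + \left(- 5 \left(-4 - 3\right)\right)^{3}\right)^{2} = \left(100 + \left(- 5 \left(-4 - 3\right)\right)^{3}\right)^{2} = \left(100 + \left(\left(-5\right) \left(-7\right)\right)^{3}\right)^{2} = \left(100 + 35^{3}\right)^{2} = \left(100 + 42875\right)^{2} = 42975^{2} = 1846850625$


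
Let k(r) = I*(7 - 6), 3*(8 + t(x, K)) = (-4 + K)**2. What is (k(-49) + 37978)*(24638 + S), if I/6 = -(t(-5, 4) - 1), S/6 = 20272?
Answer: 5562940640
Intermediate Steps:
S = 121632 (S = 6*20272 = 121632)
t(x, K) = -8 + (-4 + K)**2/3
I = 54 (I = 6*(-((-8 + (-4 + 4)**2/3) - 1)) = 6*(-((-8 + (1/3)*0**2) - 1)) = 6*(-((-8 + (1/3)*0) - 1)) = 6*(-((-8 + 0) - 1)) = 6*(-(-8 - 1)) = 6*(-1*(-9)) = 6*9 = 54)
k(r) = 54 (k(r) = 54*(7 - 6) = 54*1 = 54)
(k(-49) + 37978)*(24638 + S) = (54 + 37978)*(24638 + 121632) = 38032*146270 = 5562940640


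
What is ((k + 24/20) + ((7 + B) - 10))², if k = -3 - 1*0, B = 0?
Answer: 576/25 ≈ 23.040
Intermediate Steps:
k = -3 (k = -3 + 0 = -3)
((k + 24/20) + ((7 + B) - 10))² = ((-3 + 24/20) + ((7 + 0) - 10))² = ((-3 + 24*(1/20)) + (7 - 10))² = ((-3 + 6/5) - 3)² = (-9/5 - 3)² = (-24/5)² = 576/25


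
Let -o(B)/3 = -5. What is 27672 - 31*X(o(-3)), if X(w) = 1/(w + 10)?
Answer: 691769/25 ≈ 27671.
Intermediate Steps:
o(B) = 15 (o(B) = -3*(-5) = 15)
X(w) = 1/(10 + w)
27672 - 31*X(o(-3)) = 27672 - 31/(10 + 15) = 27672 - 31/25 = 691769/25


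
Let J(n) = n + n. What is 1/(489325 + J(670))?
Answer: 1/490665 ≈ 2.0381e-6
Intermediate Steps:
J(n) = 2*n
1/(489325 + J(670)) = 1/(489325 + 2*670) = 1/(489325 + 1340) = 1/490665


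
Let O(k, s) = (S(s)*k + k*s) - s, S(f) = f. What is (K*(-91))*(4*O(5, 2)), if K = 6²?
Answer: -235872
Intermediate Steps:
K = 36
O(k, s) = -s + 2*k*s (O(k, s) = (s*k + k*s) - s = (k*s + k*s) - s = 2*k*s - s = -s + 2*k*s)
(K*(-91))*(4*O(5, 2)) = (36*(-91))*(4*(2*(-1 + 2*5))) = -13104*2*(-1 + 10) = -13104*2*9 = -13104*18 = -3276*72 = -235872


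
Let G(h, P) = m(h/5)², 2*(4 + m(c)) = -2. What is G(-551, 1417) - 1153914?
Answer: -1153889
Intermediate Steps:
m(c) = -5 (m(c) = -4 + (½)*(-2) = -4 - 1 = -5)
G(h, P) = 25 (G(h, P) = (-5)² = 25)
G(-551, 1417) - 1153914 = 25 - 1153914 = -1153889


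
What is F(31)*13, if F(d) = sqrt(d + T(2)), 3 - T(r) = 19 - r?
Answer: 13*sqrt(17) ≈ 53.600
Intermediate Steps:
T(r) = -16 + r (T(r) = 3 - (19 - r) = 3 + (-19 + r) = -16 + r)
F(d) = sqrt(-14 + d) (F(d) = sqrt(d + (-16 + 2)) = sqrt(d - 14) = sqrt(-14 + d))
F(31)*13 = sqrt(-14 + 31)*13 = sqrt(17)*13 = 13*sqrt(17)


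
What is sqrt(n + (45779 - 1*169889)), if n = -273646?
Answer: 2*I*sqrt(99439) ≈ 630.68*I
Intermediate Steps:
sqrt(n + (45779 - 1*169889)) = sqrt(-273646 + (45779 - 1*169889)) = sqrt(-273646 + (45779 - 169889)) = sqrt(-273646 - 124110) = sqrt(-397756) = 2*I*sqrt(99439)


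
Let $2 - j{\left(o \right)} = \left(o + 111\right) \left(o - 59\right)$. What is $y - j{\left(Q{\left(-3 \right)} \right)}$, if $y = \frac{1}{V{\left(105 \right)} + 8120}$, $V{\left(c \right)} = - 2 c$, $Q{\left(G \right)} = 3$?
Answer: $- \frac{50513259}{7910} \approx -6386.0$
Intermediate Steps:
$j{\left(o \right)} = 2 - \left(-59 + o\right) \left(111 + o\right)$ ($j{\left(o \right)} = 2 - \left(o + 111\right) \left(o - 59\right) = 2 - \left(111 + o\right) \left(-59 + o\right) = 2 - \left(-59 + o\right) \left(111 + o\right)$)
$y = \frac{1}{7910}$ ($y = \frac{1}{\left(-2\right) 105 + 8120} = \frac{1}{-210 + 8120} = \frac{1}{7910} \approx 0.00012642$)
$y - j{\left(Q{\left(-3 \right)} \right)} = \frac{1}{7910} - \left(6551 - 3^{2} - 156\right) = \frac{1}{7910} - \left(6551 - 9 - 156\right) = \frac{1}{7910} - 6386 = - \frac{50513259}{7910}$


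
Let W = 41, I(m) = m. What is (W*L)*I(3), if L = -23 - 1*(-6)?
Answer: -2091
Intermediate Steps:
L = -17 (L = -23 + 6 = -17)
(W*L)*I(3) = (41*(-17))*3 = -697*3 = -2091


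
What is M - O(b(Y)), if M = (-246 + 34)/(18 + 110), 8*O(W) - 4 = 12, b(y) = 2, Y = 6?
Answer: -117/32 ≈ -3.6563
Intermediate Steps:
O(W) = 2 (O(W) = 1/2 + (1/8)*12 = 1/2 + 3/2 = 2)
M = -53/32 (M = -212/128 = -212*1/128 = -53/32 ≈ -1.6563)
M - O(b(Y)) = -53/32 - 1*2 = -53/32 - 2 = -117/32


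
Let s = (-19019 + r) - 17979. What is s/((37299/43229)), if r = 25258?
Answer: -507508460/37299 ≈ -13606.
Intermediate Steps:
s = -11740 (s = (-19019 + 25258) - 17979 = 6239 - 17979 = -11740)
s/((37299/43229)) = -11740/(37299/43229) = -11740/(37299*(1/43229)) = -11740/37299/43229 = -11740*43229/37299 = -507508460/37299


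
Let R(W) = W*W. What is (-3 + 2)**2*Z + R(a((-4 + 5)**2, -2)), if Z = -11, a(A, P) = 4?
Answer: 5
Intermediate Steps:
R(W) = W**2
(-3 + 2)**2*Z + R(a((-4 + 5)**2, -2)) = (-3 + 2)**2*(-11) + 4**2 = (-1)**2*(-11) + 16 = 1*(-11) + 16 = -11 + 16 = 5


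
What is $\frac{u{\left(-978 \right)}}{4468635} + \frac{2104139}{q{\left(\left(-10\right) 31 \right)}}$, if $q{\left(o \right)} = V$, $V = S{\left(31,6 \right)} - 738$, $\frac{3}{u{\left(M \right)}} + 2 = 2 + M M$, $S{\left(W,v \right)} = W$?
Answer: $- \frac{2997821456285528713}{1007281253564460} \approx -2976.2$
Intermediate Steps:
$u{\left(M \right)} = \frac{3}{M^{2}}$ ($u{\left(M \right)} = \frac{3}{-2 + \left(2 + M M\right)} = \frac{3}{-2 + \left(2 + M^{2}\right)} = \frac{3}{M^{2}}$)
$V = -707$ ($V = 31 - 738 = -707$)
$q{\left(o \right)} = -707$
$\frac{u{\left(-978 \right)}}{4468635} + \frac{2104139}{q{\left(\left(-10\right) 31 \right)}} = \frac{3 \cdot \frac{1}{956484}}{4468635} + \frac{2104139}{-707} = 3 \cdot \frac{1}{956484} \cdot \frac{1}{4468635} + 2104139 \left(- \frac{1}{707}\right) = \frac{1}{318828} \cdot \frac{1}{4468635} - \frac{2104139}{707} = \frac{1}{1424725959780} - \frac{2104139}{707} = - \frac{2997821456285528713}{1007281253564460}$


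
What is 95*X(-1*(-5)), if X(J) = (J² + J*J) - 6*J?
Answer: 1900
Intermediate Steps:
X(J) = -6*J + 2*J² (X(J) = (J² + J²) - 6*J = 2*J² - 6*J = -6*J + 2*J²)
95*X(-1*(-5)) = 95*(2*(-1*(-5))*(-3 - 1*(-5))) = 95*(2*5*(-3 + 5)) = 95*(2*5*2) = 95*20 = 1900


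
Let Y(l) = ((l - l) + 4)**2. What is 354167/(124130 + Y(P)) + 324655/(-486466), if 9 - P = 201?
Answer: 272697488/124778529 ≈ 2.1855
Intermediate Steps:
P = -192 (P = 9 - 1*201 = 9 - 201 = -192)
Y(l) = 16 (Y(l) = (0 + 4)**2 = 4**2 = 16)
354167/(124130 + Y(P)) + 324655/(-486466) = 354167/(124130 + 16) + 324655/(-486466) = 354167/124146 + 324655*(-1/486466) = 354167*(1/124146) - 324655/486466 = 2927/1026 - 324655/486466 = 272697488/124778529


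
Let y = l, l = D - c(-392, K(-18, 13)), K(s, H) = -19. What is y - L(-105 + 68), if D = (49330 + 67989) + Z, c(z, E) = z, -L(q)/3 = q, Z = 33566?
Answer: 151166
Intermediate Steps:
L(q) = -3*q
D = 150885 (D = (49330 + 67989) + 33566 = 117319 + 33566 = 150885)
l = 151277 (l = 150885 - 1*(-392) = 150885 + 392 = 151277)
y = 151277
y - L(-105 + 68) = 151277 - (-3)*(-105 + 68) = 151277 - (-3)*(-37) = 151277 - 1*111 = 151277 - 111 = 151166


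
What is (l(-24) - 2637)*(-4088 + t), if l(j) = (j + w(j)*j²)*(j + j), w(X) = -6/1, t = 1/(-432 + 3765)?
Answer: -746680229703/1111 ≈ -6.7208e+8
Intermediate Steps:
t = 1/3333 ≈ 0.00030003
w(X) = -6 (w(X) = -6*1 = -6)
l(j) = 2*j*(j - 6*j²) (l(j) = (j - 6*j²)*(j + j) = (j - 6*j²)*(2*j) = 2*j*(j - 6*j²))
(l(-24) - 2637)*(-4088 + t) = ((-24)²*(2 - 12*(-24)) - 2637)*(-4088 + 1/3333) = (576*(2 + 288) - 2637)*(-13625303/3333) = (576*290 - 2637)*(-13625303/3333) = (167040 - 2637)*(-13625303/3333) = 164403*(-13625303/3333) = -746680229703/1111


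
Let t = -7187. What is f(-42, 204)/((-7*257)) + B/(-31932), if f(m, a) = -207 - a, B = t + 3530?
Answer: 6567665/19148556 ≈ 0.34298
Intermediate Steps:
B = -3657 (B = -7187 + 3530 = -3657)
f(-42, 204)/((-7*257)) + B/(-31932) = (-207 - 1*204)/((-7*257)) - 3657/(-31932) = (-207 - 204)/(-1799) - 3657*(-1/31932) = -411*(-1/1799) + 1219/10644 = 411/1799 + 1219/10644 = 6567665/19148556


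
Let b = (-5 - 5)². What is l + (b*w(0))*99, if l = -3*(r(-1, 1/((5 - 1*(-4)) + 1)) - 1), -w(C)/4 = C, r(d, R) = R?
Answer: 27/10 ≈ 2.7000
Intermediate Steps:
w(C) = -4*C
b = 100 (b = (-10)² = 100)
l = 27/10 (l = -3*(1/((5 - 1*(-4)) + 1) - 1) = -3*(1/((5 + 4) + 1) - 1) = -3*(1/(9 + 1) - 1) = -3*(1/10 - 1) = -3*(⅒ - 1) = -3*(-9/10) = 27/10 ≈ 2.7000)
l + (b*w(0))*99 = 27/10 + (100*(-4*0))*99 = 27/10 + (100*0)*99 = 27/10 + 0*99 = 27/10 + 0 = 27/10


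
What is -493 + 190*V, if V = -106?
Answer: -20633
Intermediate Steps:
-493 + 190*V = -493 + 190*(-106) = -493 - 20140 = -20633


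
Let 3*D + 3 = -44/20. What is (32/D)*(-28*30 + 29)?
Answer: 194640/13 ≈ 14972.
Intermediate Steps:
D = -26/15 (D = -1 + (-44/20)/3 = -1 + (-44*1/20)/3 = -1 + (⅓)*(-11/5) = -1 - 11/15 = -26/15 ≈ -1.7333)
(32/D)*(-28*30 + 29) = (32/(-26/15))*(-28*30 + 29) = (32*(-15/26))*(-840 + 29) = -240/13*(-811) = 194640/13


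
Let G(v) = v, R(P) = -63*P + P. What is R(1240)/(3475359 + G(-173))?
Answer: -38440/1737593 ≈ -0.022123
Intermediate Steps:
R(P) = -62*P
R(1240)/(3475359 + G(-173)) = (-62*1240)/(3475359 - 173) = -76880/3475186 = -76880*1/3475186 = -38440/1737593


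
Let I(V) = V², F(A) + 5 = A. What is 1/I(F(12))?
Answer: 1/49 ≈ 0.020408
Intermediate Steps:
F(A) = -5 + A
1/I(F(12)) = 1/((-5 + 12)²) = 1/(7²) = 1/49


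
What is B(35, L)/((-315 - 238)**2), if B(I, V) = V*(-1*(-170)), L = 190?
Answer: 32300/305809 ≈ 0.10562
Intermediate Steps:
B(I, V) = 170*V (B(I, V) = V*170 = 170*V)
B(35, L)/((-315 - 238)**2) = (170*190)/((-315 - 238)**2) = 32300/((-553)**2) = 32300/305809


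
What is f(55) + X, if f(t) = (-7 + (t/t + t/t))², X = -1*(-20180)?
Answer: 20205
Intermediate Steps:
X = 20180
f(t) = 25 (f(t) = (-7 + (1 + 1))² = (-7 + 2)² = (-5)² = 25)
f(55) + X = 25 + 20180 = 20205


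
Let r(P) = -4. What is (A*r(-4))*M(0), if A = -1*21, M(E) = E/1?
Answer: 0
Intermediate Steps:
M(E) = E (M(E) = E*1 = E)
A = -21
(A*r(-4))*M(0) = -21*(-4)*0 = 84*0 = 0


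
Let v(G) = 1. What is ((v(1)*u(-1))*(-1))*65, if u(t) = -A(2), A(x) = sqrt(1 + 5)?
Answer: 65*sqrt(6) ≈ 159.22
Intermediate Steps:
A(x) = sqrt(6)
u(t) = -sqrt(6)
((v(1)*u(-1))*(-1))*65 = ((1*(-sqrt(6)))*(-1))*65 = (-sqrt(6)*(-1))*65 = sqrt(6)*65 = 65*sqrt(6)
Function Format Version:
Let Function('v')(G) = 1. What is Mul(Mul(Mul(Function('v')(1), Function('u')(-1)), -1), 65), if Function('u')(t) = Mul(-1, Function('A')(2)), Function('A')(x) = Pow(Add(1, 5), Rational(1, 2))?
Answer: Mul(65, Pow(6, Rational(1, 2))) ≈ 159.22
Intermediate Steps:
Function('A')(x) = Pow(6, Rational(1, 2))
Function('u')(t) = Mul(-1, Pow(6, Rational(1, 2)))
Mul(Mul(Mul(Function('v')(1), Function('u')(-1)), -1), 65) = Mul(Mul(Mul(1, Mul(-1, Pow(6, Rational(1, 2)))), -1), 65) = Mul(Mul(Mul(-1, Pow(6, Rational(1, 2))), -1), 65) = Mul(Pow(6, Rational(1, 2)), 65) = Mul(65, Pow(6, Rational(1, 2)))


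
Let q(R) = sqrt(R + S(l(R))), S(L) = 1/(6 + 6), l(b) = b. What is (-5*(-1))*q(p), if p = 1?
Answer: 5*sqrt(39)/6 ≈ 5.2042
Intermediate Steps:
S(L) = 1/12
q(R) = sqrt(1/12 + R) (q(R) = sqrt(R + 1/12) = sqrt(1/12 + R))
(-5*(-1))*q(p) = (-5*(-1))*(sqrt(3 + 36*1)/6) = 5*(sqrt(3 + 36)/6) = 5*(sqrt(39)/6) = 5*sqrt(39)/6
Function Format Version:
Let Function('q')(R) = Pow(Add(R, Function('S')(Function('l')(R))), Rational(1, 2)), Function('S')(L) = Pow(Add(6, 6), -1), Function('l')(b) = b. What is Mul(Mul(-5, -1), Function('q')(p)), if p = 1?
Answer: Mul(Rational(5, 6), Pow(39, Rational(1, 2))) ≈ 5.2042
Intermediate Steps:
Function('S')(L) = Rational(1, 12) (Function('S')(L) = Pow(12, -1) = Rational(1, 12))
Function('q')(R) = Pow(Add(Rational(1, 12), R), Rational(1, 2)) (Function('q')(R) = Pow(Add(R, Rational(1, 12)), Rational(1, 2)) = Pow(Add(Rational(1, 12), R), Rational(1, 2)))
Mul(Mul(-5, -1), Function('q')(p)) = Mul(Mul(-5, -1), Mul(Rational(1, 6), Pow(Add(3, Mul(36, 1)), Rational(1, 2)))) = Mul(5, Mul(Rational(1, 6), Pow(Add(3, 36), Rational(1, 2)))) = Mul(5, Mul(Rational(1, 6), Pow(39, Rational(1, 2)))) = Mul(Rational(5, 6), Pow(39, Rational(1, 2)))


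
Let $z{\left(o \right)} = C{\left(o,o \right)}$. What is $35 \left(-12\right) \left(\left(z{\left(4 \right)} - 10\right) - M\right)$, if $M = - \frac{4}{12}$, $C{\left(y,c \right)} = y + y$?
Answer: $700$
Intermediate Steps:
$C{\left(y,c \right)} = 2 y$
$z{\left(o \right)} = 2 o$
$M = - \frac{1}{3}$ ($M = \left(-4\right) \frac{1}{12} = - \frac{1}{3} \approx -0.33333$)
$35 \left(-12\right) \left(\left(z{\left(4 \right)} - 10\right) - M\right) = 35 \left(-12\right) \left(\left(2 \cdot 4 - 10\right) - - \frac{1}{3}\right) = - 420 \left(\left(8 - 10\right) + \frac{1}{3}\right) = - 420 \left(-2 + \frac{1}{3}\right) = \left(-420\right) \left(- \frac{5}{3}\right) = 700$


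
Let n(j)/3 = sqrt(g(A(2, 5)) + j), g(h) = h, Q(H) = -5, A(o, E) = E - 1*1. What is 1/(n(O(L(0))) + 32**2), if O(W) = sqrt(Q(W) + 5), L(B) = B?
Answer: 1/1030 ≈ 0.00097087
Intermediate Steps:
A(o, E) = -1 + E (A(o, E) = E - 1 = -1 + E)
O(W) = 0 (O(W) = sqrt(-5 + 5) = sqrt(0) = 0)
n(j) = 3*sqrt(4 + j) (n(j) = 3*sqrt((-1 + 5) + j) = 3*sqrt(4 + j))
1/(n(O(L(0))) + 32**2) = 1/(3*sqrt(4 + 0) + 32**2) = 1/(3*sqrt(4) + 1024) = 1/(3*2 + 1024) = 1/(6 + 1024) = 1/1030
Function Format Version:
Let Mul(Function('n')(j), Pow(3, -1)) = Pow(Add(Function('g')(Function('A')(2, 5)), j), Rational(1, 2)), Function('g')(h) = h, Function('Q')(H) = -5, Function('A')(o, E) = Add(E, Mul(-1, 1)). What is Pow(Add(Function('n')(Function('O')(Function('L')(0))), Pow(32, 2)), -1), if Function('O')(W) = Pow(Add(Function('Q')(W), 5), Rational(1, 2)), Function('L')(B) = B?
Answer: Rational(1, 1030) ≈ 0.00097087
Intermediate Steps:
Function('A')(o, E) = Add(-1, E) (Function('A')(o, E) = Add(E, -1) = Add(-1, E))
Function('O')(W) = 0 (Function('O')(W) = Pow(Add(-5, 5), Rational(1, 2)) = Pow(0, Rational(1, 2)) = 0)
Function('n')(j) = Mul(3, Pow(Add(4, j), Rational(1, 2))) (Function('n')(j) = Mul(3, Pow(Add(Add(-1, 5), j), Rational(1, 2))) = Mul(3, Pow(Add(4, j), Rational(1, 2))))
Pow(Add(Function('n')(Function('O')(Function('L')(0))), Pow(32, 2)), -1) = Pow(Add(Mul(3, Pow(Add(4, 0), Rational(1, 2))), Pow(32, 2)), -1) = Pow(Add(Mul(3, Pow(4, Rational(1, 2))), 1024), -1) = Pow(Add(Mul(3, 2), 1024), -1) = Pow(Add(6, 1024), -1) = Pow(1030, -1) = Rational(1, 1030)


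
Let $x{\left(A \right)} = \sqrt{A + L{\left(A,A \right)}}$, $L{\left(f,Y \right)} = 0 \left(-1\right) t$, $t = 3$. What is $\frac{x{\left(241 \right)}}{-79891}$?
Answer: $- \frac{\sqrt{241}}{79891} \approx -0.00019432$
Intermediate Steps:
$L{\left(f,Y \right)} = 0$ ($L{\left(f,Y \right)} = 0 \left(-1\right) 3 = 0 \cdot 3 = 0$)
$x{\left(A \right)} = \sqrt{A}$ ($x{\left(A \right)} = \sqrt{A + 0} = \sqrt{A}$)
$\frac{x{\left(241 \right)}}{-79891} = \frac{\sqrt{241}}{-79891} = \sqrt{241} \left(- \frac{1}{79891}\right) = - \frac{\sqrt{241}}{79891}$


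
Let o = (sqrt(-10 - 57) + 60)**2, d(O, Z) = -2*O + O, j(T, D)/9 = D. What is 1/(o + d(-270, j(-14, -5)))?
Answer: 3803/15427609 - 120*I*sqrt(67)/15427609 ≈ 0.00024651 - 6.3668e-5*I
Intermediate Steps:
j(T, D) = 9*D
d(O, Z) = -O
o = (60 + I*sqrt(67))**2 (o = (sqrt(-67) + 60)**2 = (I*sqrt(67) + 60)**2 = (60 + I*sqrt(67))**2 ≈ 3533.0 + 982.24*I)
1/(o + d(-270, j(-14, -5))) = 1/((60 + I*sqrt(67))**2 - 1*(-270)) = 1/((60 + I*sqrt(67))**2 + 270) = 1/(270 + (60 + I*sqrt(67))**2)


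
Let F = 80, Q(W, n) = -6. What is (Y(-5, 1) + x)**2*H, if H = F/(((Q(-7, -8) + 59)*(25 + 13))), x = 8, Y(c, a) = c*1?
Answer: 360/1007 ≈ 0.35750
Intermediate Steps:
Y(c, a) = c
H = 40/1007 (H = 80/(((-6 + 59)*(25 + 13))) = 80/((53*38)) = 80/2014 = 80*(1/2014) = 40/1007 ≈ 0.039722)
(Y(-5, 1) + x)**2*H = (-5 + 8)**2*(40/1007) = 3**2*(40/1007) = 9*(40/1007) = 360/1007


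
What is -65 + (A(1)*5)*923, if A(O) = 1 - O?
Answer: -65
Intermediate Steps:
-65 + (A(1)*5)*923 = -65 + ((1 - 1*1)*5)*923 = -65 + ((1 - 1)*5)*923 = -65 + (0*5)*923 = -65 + 0*923 = -65 + 0 = -65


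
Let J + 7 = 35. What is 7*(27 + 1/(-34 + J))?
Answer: 1127/6 ≈ 187.83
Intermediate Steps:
J = 28 (J = -7 + 35 = 28)
7*(27 + 1/(-34 + J)) = 7*(27 + 1/(-34 + 28)) = 7*(27 + 1/(-6)) = 7*(27 - 1/6) = 7*(161/6) = 1127/6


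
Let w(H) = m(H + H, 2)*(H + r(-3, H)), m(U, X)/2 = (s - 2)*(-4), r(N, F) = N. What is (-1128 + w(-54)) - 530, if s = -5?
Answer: -4850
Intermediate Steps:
m(U, X) = 56 (m(U, X) = 2*((-5 - 2)*(-4)) = 2*(-7*(-4)) = 2*28 = 56)
w(H) = -168 + 56*H (w(H) = 56*(H - 3) = 56*(-3 + H) = -168 + 56*H)
(-1128 + w(-54)) - 530 = (-1128 + (-168 + 56*(-54))) - 530 = (-1128 + (-168 - 3024)) - 530 = (-1128 - 3192) - 530 = -4320 - 530 = -4850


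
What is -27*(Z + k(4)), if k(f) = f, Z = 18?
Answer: -594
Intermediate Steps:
-27*(Z + k(4)) = -27*(18 + 4) = -27*22 = -594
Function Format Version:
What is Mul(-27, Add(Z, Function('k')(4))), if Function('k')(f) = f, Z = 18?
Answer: -594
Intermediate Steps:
Mul(-27, Add(Z, Function('k')(4))) = Mul(-27, Add(18, 4)) = Mul(-27, 22) = -594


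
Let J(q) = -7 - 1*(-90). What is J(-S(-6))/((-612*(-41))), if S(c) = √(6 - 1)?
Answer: 83/25092 ≈ 0.0033078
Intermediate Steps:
S(c) = √5
J(q) = 83 (J(q) = -7 + 90 = 83)
J(-S(-6))/((-612*(-41))) = 83/((-612*(-41))) = 83/25092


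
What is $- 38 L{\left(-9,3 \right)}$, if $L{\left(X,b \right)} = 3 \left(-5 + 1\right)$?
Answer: $456$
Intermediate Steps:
$L{\left(X,b \right)} = -12$ ($L{\left(X,b \right)} = 3 \left(-4\right) = -12$)
$- 38 L{\left(-9,3 \right)} = \left(-38\right) \left(-12\right) = 456$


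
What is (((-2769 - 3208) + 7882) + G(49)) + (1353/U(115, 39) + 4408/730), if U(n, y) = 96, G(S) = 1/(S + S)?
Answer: 1101797447/572320 ≈ 1925.1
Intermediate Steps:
G(S) = 1/(2*S)
(((-2769 - 3208) + 7882) + G(49)) + (1353/U(115, 39) + 4408/730) = (((-2769 - 3208) + 7882) + (½)/49) + (1353/96 + 4408/730) = ((-5977 + 7882) + (½)*(1/49)) + (1353*(1/96) + 4408*(1/730)) = (1905 + 1/98) + (451/32 + 2204/365) = 186691/98 + 235143/11680 = 1101797447/572320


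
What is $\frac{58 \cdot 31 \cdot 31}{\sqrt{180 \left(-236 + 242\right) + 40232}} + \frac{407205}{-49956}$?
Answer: $- \frac{135735}{16652} + \frac{27869 \sqrt{2582}}{5164} \approx 266.08$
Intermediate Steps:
$\frac{58 \cdot 31 \cdot 31}{\sqrt{180 \left(-236 + 242\right) + 40232}} + \frac{407205}{-49956} = \frac{1798 \cdot 31}{\sqrt{180 \cdot 6 + 40232}} + 407205 \left(- \frac{1}{49956}\right) = \frac{55738}{\sqrt{1080 + 40232}} - \frac{135735}{16652} = \frac{55738}{\sqrt{41312}} - \frac{135735}{16652} = \frac{55738}{4 \sqrt{2582}} - \frac{135735}{16652} = 55738 \frac{\sqrt{2582}}{10328} - \frac{135735}{16652} = \frac{27869 \sqrt{2582}}{5164} - \frac{135735}{16652} = - \frac{135735}{16652} + \frac{27869 \sqrt{2582}}{5164}$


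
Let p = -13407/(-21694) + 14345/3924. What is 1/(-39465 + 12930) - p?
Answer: -1608961692781/376475289660 ≈ -4.2738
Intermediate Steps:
p = 181904749/42563628 (p = -13407*(-1/21694) + 14345*(1/3924) = 13407/21694 + 14345/3924 = 181904749/42563628 ≈ 4.2737)
1/(-39465 + 12930) - p = 1/(-39465 + 12930) - 1*181904749/42563628 = 1/(-26535) - 181904749/42563628 = -1/26535 - 181904749/42563628 = -1608961692781/376475289660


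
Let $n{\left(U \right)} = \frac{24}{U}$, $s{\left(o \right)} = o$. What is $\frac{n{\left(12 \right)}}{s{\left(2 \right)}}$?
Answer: $1$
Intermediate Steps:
$\frac{n{\left(12 \right)}}{s{\left(2 \right)}} = \frac{24 \cdot \frac{1}{12}}{2} = 24 \cdot \frac{1}{12} \cdot \frac{1}{2} = 2 \cdot \frac{1}{2} = 1$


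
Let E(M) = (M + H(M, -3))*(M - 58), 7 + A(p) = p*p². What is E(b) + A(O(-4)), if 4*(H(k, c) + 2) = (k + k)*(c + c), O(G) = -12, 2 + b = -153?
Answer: -67339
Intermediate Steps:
b = -155 (b = -2 - 153 = -155)
H(k, c) = -2 + c*k (H(k, c) = -2 + ((k + k)*(c + c))/4 = -2 + ((2*k)*(2*c))/4 = -2 + (4*c*k)/4 = -2 + c*k)
A(p) = -7 + p³ (A(p) = -7 + p*p² = -7 + p³)
E(M) = (-58 + M)*(-2 - 2*M) (E(M) = (M + (-2 - 3*M))*(M - 58) = (-2 - 2*M)*(-58 + M) = (-58 + M)*(-2 - 2*M))
E(b) + A(O(-4)) = (116 - 2*(-155)² + 114*(-155)) + (-7 + (-12)³) = (116 - 2*24025 - 17670) + (-7 - 1728) = (116 - 48050 - 17670) - 1735 = -65604 - 1735 = -67339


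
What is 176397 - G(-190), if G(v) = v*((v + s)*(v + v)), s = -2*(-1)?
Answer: 13749997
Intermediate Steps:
s = 2
G(v) = 2*v²*(2 + v) (G(v) = v*((v + 2)*(v + v)) = v*((2 + v)*(2*v)) = v*(2*v*(2 + v)) = 2*v²*(2 + v))
176397 - G(-190) = 176397 - 2*(-190)²*(2 - 190) = 176397 - 2*36100*(-188) = 176397 - 1*(-13573600) = 176397 + 13573600 = 13749997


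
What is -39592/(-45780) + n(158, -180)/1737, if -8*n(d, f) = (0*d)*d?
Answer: 1414/1635 ≈ 0.86483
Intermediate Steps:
n(d, f) = 0 (n(d, f) = -0*d*d/8 = -0*d = -⅛*0 = 0)
-39592/(-45780) + n(158, -180)/1737 = -39592/(-45780) + 0/1737 = -39592*(-1/45780) + 0*(1/1737) = 1414/1635 + 0 = 1414/1635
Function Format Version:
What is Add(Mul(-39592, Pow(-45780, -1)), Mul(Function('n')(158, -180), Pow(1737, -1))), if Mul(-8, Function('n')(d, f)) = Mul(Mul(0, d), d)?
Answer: Rational(1414, 1635) ≈ 0.86483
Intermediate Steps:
Function('n')(d, f) = 0 (Function('n')(d, f) = Mul(Rational(-1, 8), Mul(Mul(0, d), d)) = Mul(Rational(-1, 8), Mul(0, d)) = Mul(Rational(-1, 8), 0) = 0)
Add(Mul(-39592, Pow(-45780, -1)), Mul(Function('n')(158, -180), Pow(1737, -1))) = Add(Mul(-39592, Pow(-45780, -1)), Mul(0, Pow(1737, -1))) = Add(Mul(-39592, Rational(-1, 45780)), Mul(0, Rational(1, 1737))) = Add(Rational(1414, 1635), 0) = Rational(1414, 1635)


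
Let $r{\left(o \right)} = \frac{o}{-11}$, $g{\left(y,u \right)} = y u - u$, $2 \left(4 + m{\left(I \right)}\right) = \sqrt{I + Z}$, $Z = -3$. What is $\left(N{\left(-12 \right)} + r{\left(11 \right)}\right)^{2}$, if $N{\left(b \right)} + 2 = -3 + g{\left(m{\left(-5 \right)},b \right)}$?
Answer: $2628 - 1296 i \sqrt{2} \approx 2628.0 - 1832.8 i$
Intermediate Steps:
$m{\left(I \right)} = -4 + \frac{\sqrt{-3 + I}}{2}$ ($m{\left(I \right)} = -4 + \frac{\sqrt{I - 3}}{2} = -4 + \frac{\sqrt{-3 + I}}{2}$)
$g{\left(y,u \right)} = - u + u y$ ($g{\left(y,u \right)} = u y - u = - u + u y$)
$r{\left(o \right)} = - \frac{o}{11}$ ($r{\left(o \right)} = o \left(- \frac{1}{11}\right) = - \frac{o}{11}$)
$N{\left(b \right)} = -5 + b \left(-5 + i \sqrt{2}\right)$ ($N{\left(b \right)} = -2 + \left(-3 + b \left(-1 - \left(4 - \frac{\sqrt{-3 - 5}}{2}\right)\right)\right) = -2 + \left(-3 + b \left(-1 - \left(4 - \frac{\sqrt{-8}}{2}\right)\right)\right) = -2 + \left(-3 + b \left(-1 - \left(4 - \frac{2 i \sqrt{2}}{2}\right)\right)\right) = -2 + \left(-3 + b \left(-1 - \left(4 - i \sqrt{2}\right)\right)\right) = -2 + \left(-3 + b \left(-5 + i \sqrt{2}\right)\right) = -5 + b \left(-5 + i \sqrt{2}\right)$)
$\left(N{\left(-12 \right)} + r{\left(11 \right)}\right)^{2} = \left(\left(-5 - - 12 \left(5 - i \sqrt{2}\right)\right) - 1\right)^{2} = \left(\left(-5 + \left(60 - 12 i \sqrt{2}\right)\right) - 1\right)^{2} = \left(\left(55 - 12 i \sqrt{2}\right) - 1\right)^{2} = \left(54 - 12 i \sqrt{2}\right)^{2}$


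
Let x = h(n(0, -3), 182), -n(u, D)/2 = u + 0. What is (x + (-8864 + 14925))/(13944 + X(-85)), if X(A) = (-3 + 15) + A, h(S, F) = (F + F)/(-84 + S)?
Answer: 18170/41613 ≈ 0.43664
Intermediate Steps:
n(u, D) = -2*u (n(u, D) = -2*(u + 0) = -2*u)
h(S, F) = 2*F/(-84 + S) (h(S, F) = (2*F)/(-84 + S) = 2*F/(-84 + S))
x = -13/3 (x = 2*182/(-84 - 2*0) = 2*182/(-84 + 0) = 2*182/(-84) = 2*182*(-1/84) = -13/3 ≈ -4.3333)
X(A) = 12 + A
(x + (-8864 + 14925))/(13944 + X(-85)) = (-13/3 + (-8864 + 14925))/(13944 + (12 - 85)) = (-13/3 + 6061)/(13944 - 73) = (18170/3)/13871 = (18170/3)*(1/13871) = 18170/41613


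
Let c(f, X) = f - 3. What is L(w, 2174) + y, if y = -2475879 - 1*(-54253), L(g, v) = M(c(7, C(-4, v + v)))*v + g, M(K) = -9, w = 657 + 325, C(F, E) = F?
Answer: -2440210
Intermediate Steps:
w = 982
c(f, X) = -3 + f
L(g, v) = g - 9*v (L(g, v) = -9*v + g = g - 9*v)
y = -2421626 (y = -2475879 + 54253 = -2421626)
L(w, 2174) + y = (982 - 9*2174) - 2421626 = (982 - 19566) - 2421626 = -18584 - 2421626 = -2440210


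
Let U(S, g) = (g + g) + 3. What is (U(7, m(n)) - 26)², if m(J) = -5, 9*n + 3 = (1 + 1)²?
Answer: 1089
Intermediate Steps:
n = ⅑ (n = -⅓ + (1 + 1)²/9 = -⅓ + (⅑)*2² = -⅓ + (⅑)*4 = -⅓ + 4/9 = ⅑ ≈ 0.11111)
U(S, g) = 3 + 2*g (U(S, g) = 2*g + 3 = 3 + 2*g)
(U(7, m(n)) - 26)² = ((3 + 2*(-5)) - 26)² = ((3 - 10) - 26)² = (-7 - 26)² = (-33)² = 1089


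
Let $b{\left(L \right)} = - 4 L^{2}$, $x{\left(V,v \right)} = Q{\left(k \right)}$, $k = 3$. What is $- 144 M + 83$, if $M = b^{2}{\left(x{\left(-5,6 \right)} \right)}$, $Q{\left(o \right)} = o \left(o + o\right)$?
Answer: $-241864621$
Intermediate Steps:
$Q{\left(o \right)} = 2 o^{2}$ ($Q{\left(o \right)} = o 2 o = 2 o^{2}$)
$x{\left(V,v \right)} = 18$ ($x{\left(V,v \right)} = 2 \cdot 3^{2} = 2 \cdot 9 = 18$)
$M = 1679616$ ($M = \left(- 4 \cdot 18^{2}\right)^{2} = \left(\left(-4\right) 324\right)^{2} = \left(-1296\right)^{2} = 1679616$)
$- 144 M + 83 = \left(-144\right) 1679616 + 83 = -241864704 + 83 = -241864621$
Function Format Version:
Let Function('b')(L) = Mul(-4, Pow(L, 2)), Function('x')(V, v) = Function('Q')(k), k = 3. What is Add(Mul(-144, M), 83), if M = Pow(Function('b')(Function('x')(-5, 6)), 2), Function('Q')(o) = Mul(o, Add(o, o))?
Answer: -241864621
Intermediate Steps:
Function('Q')(o) = Mul(2, Pow(o, 2)) (Function('Q')(o) = Mul(o, Mul(2, o)) = Mul(2, Pow(o, 2)))
Function('x')(V, v) = 18 (Function('x')(V, v) = Mul(2, Pow(3, 2)) = Mul(2, 9) = 18)
M = 1679616 (M = Pow(Mul(-4, Pow(18, 2)), 2) = Pow(Mul(-4, 324), 2) = Pow(-1296, 2) = 1679616)
Add(Mul(-144, M), 83) = Add(Mul(-144, 1679616), 83) = Add(-241864704, 83) = -241864621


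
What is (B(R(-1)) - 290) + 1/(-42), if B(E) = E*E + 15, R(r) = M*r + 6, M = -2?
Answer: -8863/42 ≈ -211.02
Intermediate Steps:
R(r) = 6 - 2*r (R(r) = -2*r + 6 = 6 - 2*r)
B(E) = 15 + E² (B(E) = E² + 15 = 15 + E²)
(B(R(-1)) - 290) + 1/(-42) = ((15 + (6 - 2*(-1))²) - 290) + 1/(-42) = ((15 + (6 + 2)²) - 290) - 1/42 = ((15 + 8²) - 290) - 1/42 = ((15 + 64) - 290) - 1/42 = (79 - 290) - 1/42 = -211 - 1/42 = -8863/42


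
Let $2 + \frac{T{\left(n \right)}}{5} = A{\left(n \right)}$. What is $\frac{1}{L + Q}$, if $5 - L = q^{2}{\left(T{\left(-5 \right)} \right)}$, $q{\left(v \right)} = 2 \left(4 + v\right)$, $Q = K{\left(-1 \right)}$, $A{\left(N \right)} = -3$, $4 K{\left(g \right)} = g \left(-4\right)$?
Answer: $- \frac{1}{1758} \approx -0.00056883$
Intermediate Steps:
$K{\left(g \right)} = - g$ ($K{\left(g \right)} = \frac{g \left(-4\right)}{4} = \frac{\left(-4\right) g}{4} = - g$)
$T{\left(n \right)} = -25$ ($T{\left(n \right)} = -10 + 5 \left(-3\right) = -10 - 15 = -25$)
$Q = 1$ ($Q = \left(-1\right) \left(-1\right) = 1$)
$q{\left(v \right)} = 8 + 2 v$
$L = -1759$ ($L = 5 - \left(8 + 2 \left(-25\right)\right)^{2} = 5 - \left(8 - 50\right)^{2} = 5 - \left(-42\right)^{2} = 5 - 1764 = -1759$)
$\frac{1}{L + Q} = \frac{1}{-1759 + 1} = \frac{1}{-1758} = - \frac{1}{1758}$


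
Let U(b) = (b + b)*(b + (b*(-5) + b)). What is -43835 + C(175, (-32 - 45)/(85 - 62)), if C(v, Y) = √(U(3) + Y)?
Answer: -43835 + I*√30337/23 ≈ -43835.0 + 7.5728*I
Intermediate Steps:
U(b) = -6*b² (U(b) = (2*b)*(b + (-5*b + b)) = (2*b)*(b - 4*b) = (2*b)*(-3*b) = -6*b²)
C(v, Y) = √(-54 + Y) (C(v, Y) = √(-6*3² + Y) = √(-6*9 + Y) = √(-54 + Y))
-43835 + C(175, (-32 - 45)/(85 - 62)) = -43835 + √(-54 + (-32 - 45)/(85 - 62)) = -43835 + √(-54 - 77/23) = -43835 + √(-1319/23) = -43835 + I*√30337/23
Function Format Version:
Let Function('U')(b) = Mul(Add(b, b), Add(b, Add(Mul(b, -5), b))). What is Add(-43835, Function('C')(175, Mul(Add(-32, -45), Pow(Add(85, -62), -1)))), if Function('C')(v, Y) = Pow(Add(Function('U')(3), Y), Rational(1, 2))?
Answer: Add(-43835, Mul(Rational(1, 23), I, Pow(30337, Rational(1, 2)))) ≈ Add(-43835., Mul(7.5728, I))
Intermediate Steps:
Function('U')(b) = Mul(-6, Pow(b, 2)) (Function('U')(b) = Mul(Mul(2, b), Add(b, Add(Mul(-5, b), b))) = Mul(Mul(2, b), Add(b, Mul(-4, b))) = Mul(Mul(2, b), Mul(-3, b)) = Mul(-6, Pow(b, 2)))
Function('C')(v, Y) = Pow(Add(-54, Y), Rational(1, 2)) (Function('C')(v, Y) = Pow(Add(Mul(-6, Pow(3, 2)), Y), Rational(1, 2)) = Pow(Add(Mul(-6, 9), Y), Rational(1, 2)) = Pow(Add(-54, Y), Rational(1, 2)))
Add(-43835, Function('C')(175, Mul(Add(-32, -45), Pow(Add(85, -62), -1)))) = Add(-43835, Pow(Add(-54, Mul(Add(-32, -45), Pow(Add(85, -62), -1))), Rational(1, 2))) = Add(-43835, Pow(Add(-54, Mul(-77, Pow(23, -1))), Rational(1, 2))) = Add(-43835, Pow(Add(-54, Mul(-77, Rational(1, 23))), Rational(1, 2))) = Add(-43835, Pow(Add(-54, Rational(-77, 23)), Rational(1, 2))) = Add(-43835, Pow(Rational(-1319, 23), Rational(1, 2))) = Add(-43835, Mul(Rational(1, 23), I, Pow(30337, Rational(1, 2))))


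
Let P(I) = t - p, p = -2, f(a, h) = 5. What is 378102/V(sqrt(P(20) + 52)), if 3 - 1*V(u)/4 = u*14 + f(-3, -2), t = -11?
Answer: 63017/2808 - 441119*sqrt(43)/2808 ≈ -1007.7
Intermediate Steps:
P(I) = -9 (P(I) = -11 - 1*(-2) = -11 + 2 = -9)
V(u) = -8 - 56*u (V(u) = 12 - 4*(u*14 + 5) = 12 - 4*(14*u + 5) = 12 - 4*(5 + 14*u) = 12 + (-20 - 56*u) = -8 - 56*u)
378102/V(sqrt(P(20) + 52)) = 378102/(-8 - 56*sqrt(-9 + 52)) = 378102/(-8 - 56*sqrt(43))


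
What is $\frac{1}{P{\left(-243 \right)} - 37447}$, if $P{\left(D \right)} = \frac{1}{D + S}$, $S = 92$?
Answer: $- \frac{151}{5654498} \approx -2.6704 \cdot 10^{-5}$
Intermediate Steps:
$P{\left(D \right)} = \frac{1}{92 + D}$ ($P{\left(D \right)} = \frac{1}{D + 92} = \frac{1}{92 + D}$)
$\frac{1}{P{\left(-243 \right)} - 37447} = \frac{1}{\frac{1}{92 - 243} - 37447} = \frac{1}{\frac{1}{-151} - 37447} = \frac{1}{- \frac{1}{151} - 37447} = \frac{1}{- \frac{5654498}{151}} = - \frac{151}{5654498}$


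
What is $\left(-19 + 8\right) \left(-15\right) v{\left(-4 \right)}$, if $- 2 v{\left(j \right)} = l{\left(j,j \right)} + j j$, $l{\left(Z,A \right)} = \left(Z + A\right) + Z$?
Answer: $-330$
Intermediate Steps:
$l{\left(Z,A \right)} = A + 2 Z$ ($l{\left(Z,A \right)} = \left(A + Z\right) + Z = A + 2 Z$)
$v{\left(j \right)} = - \frac{3 j}{2} - \frac{j^{2}}{2}$ ($v{\left(j \right)} = - \frac{\left(j + 2 j\right) + j j}{2} = - \frac{3 j + j^{2}}{2} = - \frac{j^{2} + 3 j}{2} = - \frac{3 j}{2} - \frac{j^{2}}{2}$)
$\left(-19 + 8\right) \left(-15\right) v{\left(-4 \right)} = \left(-19 + 8\right) \left(-15\right) \frac{1}{2} \left(-4\right) \left(-3 - -4\right) = \left(-11\right) \left(-15\right) \frac{1}{2} \left(-4\right) \left(-3 + 4\right) = 165 \cdot \frac{1}{2} \left(-4\right) 1 = 165 \left(-2\right) = -330$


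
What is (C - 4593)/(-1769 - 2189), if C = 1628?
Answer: 2965/3958 ≈ 0.74912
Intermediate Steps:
(C - 4593)/(-1769 - 2189) = (1628 - 4593)/(-1769 - 2189) = -2965/(-3958) = -2965*(-1/3958) = 2965/3958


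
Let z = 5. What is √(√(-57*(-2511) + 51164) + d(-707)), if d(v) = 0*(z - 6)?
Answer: 194291^(¼) ≈ 20.995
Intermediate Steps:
d(v) = 0 (d(v) = 0*(5 - 6) = 0*(-1) = 0)
√(√(-57*(-2511) + 51164) + d(-707)) = √(√(-57*(-2511) + 51164) + 0) = √(√(143127 + 51164) + 0) = √(√194291 + 0) = √(√194291) = 194291^(¼)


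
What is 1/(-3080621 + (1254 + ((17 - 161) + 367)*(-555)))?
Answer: -1/3203132 ≈ -3.1219e-7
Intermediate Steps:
1/(-3080621 + (1254 + ((17 - 161) + 367)*(-555))) = 1/(-3080621 + (1254 + (-144 + 367)*(-555))) = 1/(-3080621 + (1254 + 223*(-555))) = 1/(-3080621 + (1254 - 123765)) = 1/(-3080621 - 122511) = 1/(-3203132) = -1/3203132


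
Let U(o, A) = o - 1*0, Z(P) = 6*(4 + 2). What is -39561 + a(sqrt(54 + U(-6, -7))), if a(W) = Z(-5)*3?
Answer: -39453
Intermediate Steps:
Z(P) = 36 (Z(P) = 6*6 = 36)
U(o, A) = o (U(o, A) = o + 0 = o)
a(W) = 108 (a(W) = 36*3 = 108)
-39561 + a(sqrt(54 + U(-6, -7))) = -39561 + 108 = -39453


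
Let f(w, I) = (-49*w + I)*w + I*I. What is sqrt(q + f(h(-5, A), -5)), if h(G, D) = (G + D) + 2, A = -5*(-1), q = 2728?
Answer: 3*sqrt(283) ≈ 50.468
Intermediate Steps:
A = 5
h(G, D) = 2 + D + G (h(G, D) = (D + G) + 2 = 2 + D + G)
f(w, I) = I**2 + w*(I - 49*w) (f(w, I) = (I - 49*w)*w + I**2 = w*(I - 49*w) + I**2 = I**2 + w*(I - 49*w))
sqrt(q + f(h(-5, A), -5)) = sqrt(2728 + ((-5)**2 - 49*(2 + 5 - 5)**2 - 5*(2 + 5 - 5))) = sqrt(2728 + (25 - 49*2**2 - 5*2)) = sqrt(2728 + (25 - 49*4 - 10)) = sqrt(2728 + (25 - 196 - 10)) = sqrt(2728 - 181) = sqrt(2547) = 3*sqrt(283)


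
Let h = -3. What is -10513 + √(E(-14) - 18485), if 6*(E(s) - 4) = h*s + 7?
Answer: -10513 + I*√665022/6 ≈ -10513.0 + 135.91*I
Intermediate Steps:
E(s) = 31/6 - s/2 (E(s) = 4 + (-3*s + 7)/6 = 4 + (7 - 3*s)/6 = 4 + (7/6 - s/2) = 31/6 - s/2)
-10513 + √(E(-14) - 18485) = -10513 + √((31/6 - ½*(-14)) - 18485) = -10513 + √((31/6 + 7) - 18485) = -10513 + √(73/6 - 18485) = -10513 + √(-110837/6) = -10513 + I*√665022/6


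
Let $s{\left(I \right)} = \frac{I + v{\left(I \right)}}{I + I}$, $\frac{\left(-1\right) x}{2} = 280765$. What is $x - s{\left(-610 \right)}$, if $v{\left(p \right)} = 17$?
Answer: $- \frac{685067193}{1220} \approx -5.6153 \cdot 10^{5}$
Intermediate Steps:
$x = -561530$ ($x = \left(-2\right) 280765 = -561530$)
$s{\left(I \right)} = \frac{17 + I}{2 I}$ ($s{\left(I \right)} = \frac{I + 17}{I + I} = \frac{17 + I}{2 I}$)
$x - s{\left(-610 \right)} = -561530 - \frac{17 - 610}{2 \left(-610\right)} = -561530 - \frac{1}{2} \left(- \frac{1}{610}\right) \left(-593\right) = -561530 - \frac{593}{1220} = - \frac{685067193}{1220}$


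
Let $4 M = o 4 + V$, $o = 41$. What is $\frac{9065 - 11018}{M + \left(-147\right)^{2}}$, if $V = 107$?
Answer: $- \frac{252}{2797} \approx -0.090096$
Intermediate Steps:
$M = \frac{271}{4}$ ($M = \frac{41 \cdot 4 + 107}{4} = \frac{164 + 107}{4} = \frac{1}{4} \cdot 271 = \frac{271}{4} \approx 67.75$)
$\frac{9065 - 11018}{M + \left(-147\right)^{2}} = \frac{9065 - 11018}{\frac{271}{4} + \left(-147\right)^{2}} = - \frac{1953}{\frac{271}{4} + 21609} = - \frac{1953}{\frac{86707}{4}} = \left(-1953\right) \frac{4}{86707} = - \frac{252}{2797}$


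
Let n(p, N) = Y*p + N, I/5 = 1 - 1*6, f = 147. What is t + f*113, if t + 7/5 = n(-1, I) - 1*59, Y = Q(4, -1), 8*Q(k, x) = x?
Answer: 661029/40 ≈ 16526.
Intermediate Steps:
Q(k, x) = x/8
Y = -⅛ (Y = (⅛)*(-1) = -⅛ ≈ -0.12500)
I = -25 (I = 5*(1 - 1*6) = 5*(1 - 6) = 5*(-5) = -25)
n(p, N) = N - p/8 (n(p, N) = -p/8 + N = N - p/8)
t = -3411/40 (t = -7/5 + ((-25 - ⅛*(-1)) - 1*59) = -7/5 + ((-25 + ⅛) - 59) = -7/5 + (-199/8 - 59) = -7/5 - 671/8 = -3411/40 ≈ -85.275)
t + f*113 = -3411/40 + 147*113 = -3411/40 + 16611 = 661029/40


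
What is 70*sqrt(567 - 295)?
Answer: 280*sqrt(17) ≈ 1154.5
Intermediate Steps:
70*sqrt(567 - 295) = 70*sqrt(272) = 70*(4*sqrt(17)) = 280*sqrt(17)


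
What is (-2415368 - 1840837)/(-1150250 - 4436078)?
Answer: 4256205/5586328 ≈ 0.76190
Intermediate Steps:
(-2415368 - 1840837)/(-1150250 - 4436078) = -4256205/(-5586328) = -4256205*(-1/5586328) = 4256205/5586328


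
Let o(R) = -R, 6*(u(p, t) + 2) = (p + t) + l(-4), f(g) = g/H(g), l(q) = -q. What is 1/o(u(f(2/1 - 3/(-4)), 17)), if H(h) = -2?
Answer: -48/61 ≈ -0.78689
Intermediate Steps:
f(g) = -g/2 (f(g) = g/(-2) = g*(-½) = -g/2)
u(p, t) = -4/3 + p/6 + t/6 (u(p, t) = -2 + ((p + t) - 1*(-4))/6 = -2 + ((p + t) + 4)/6 = -2 + (4 + p + t)/6 = -2 + (⅔ + p/6 + t/6) = -4/3 + p/6 + t/6)
1/o(u(f(2/1 - 3/(-4)), 17)) = 1/(-(-4/3 + (-(2/1 - 3/(-4))/2)/6 + (⅙)*17)) = 1/(-(-4/3 + (-(2*1 - 3*(-¼))/2)/6 + 17/6)) = 1/(-(-4/3 + (-(2 + ¾)/2)/6 + 17/6)) = 1/(-(-4/3 + (-½*11/4)/6 + 17/6)) = 1/(-(-4/3 + (⅙)*(-11/8) + 17/6)) = 1/(-(-4/3 - 11/48 + 17/6)) = 1/(-1*61/48) = 1/(-61/48) = -48/61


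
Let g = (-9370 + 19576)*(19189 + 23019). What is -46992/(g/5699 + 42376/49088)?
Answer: -1643266255488/2643264654931 ≈ -0.62168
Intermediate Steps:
g = 430774848 (g = 10206*42208 = 430774848)
-46992/(g/5699 + 42376/49088) = -46992/(430774848/5699 + 42376/49088) = -46992/(430774848*(1/5699) + 42376*(1/49088)) = -46992/(430774848/5699 + 5297/6136) = -46992/2643264654931/34969064 = -46992*34969064/2643264654931 = -1643266255488/2643264654931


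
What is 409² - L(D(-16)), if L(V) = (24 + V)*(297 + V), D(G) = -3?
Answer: 161107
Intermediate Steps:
409² - L(D(-16)) = 409² - (7128 + (-3)² + 321*(-3)) = 167281 - (7128 + 9 - 963) = 167281 - 1*6174 = 167281 - 6174 = 161107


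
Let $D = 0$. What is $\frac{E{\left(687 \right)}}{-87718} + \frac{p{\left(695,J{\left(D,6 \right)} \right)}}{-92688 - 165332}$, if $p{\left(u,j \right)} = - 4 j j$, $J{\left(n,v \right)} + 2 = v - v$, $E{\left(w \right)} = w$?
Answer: $- \frac{43964063}{5658249590} \approx -0.0077699$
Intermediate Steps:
$J{\left(n,v \right)} = -2$ ($J{\left(n,v \right)} = -2 + \left(v - v\right) = -2 + 0 = -2$)
$p{\left(u,j \right)} = - 4 j^{2}$
$\frac{E{\left(687 \right)}}{-87718} + \frac{p{\left(695,J{\left(D,6 \right)} \right)}}{-92688 - 165332} = \frac{687}{-87718} + \frac{\left(-4\right) \left(-2\right)^{2}}{-92688 - 165332} = 687 \left(- \frac{1}{87718}\right) + \frac{\left(-4\right) 4}{-92688 - 165332} = - \frac{687}{87718} - \frac{16}{-258020} = - \frac{687}{87718} - - \frac{4}{64505} = - \frac{687}{87718} + \frac{4}{64505} = - \frac{43964063}{5658249590}$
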